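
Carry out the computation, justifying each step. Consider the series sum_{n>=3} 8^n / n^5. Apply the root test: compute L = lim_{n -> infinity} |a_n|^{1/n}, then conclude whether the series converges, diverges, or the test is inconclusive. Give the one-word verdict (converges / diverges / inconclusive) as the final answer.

Let a_n denote the general term. Form |a_n|^(1/n) and simplify:
|a_n|^(1/n) = 8/n^(5/n)
Take the limit as n -> infinity: L = 8.
Since L = 8 > 1, the root test implies divergence.

diverges


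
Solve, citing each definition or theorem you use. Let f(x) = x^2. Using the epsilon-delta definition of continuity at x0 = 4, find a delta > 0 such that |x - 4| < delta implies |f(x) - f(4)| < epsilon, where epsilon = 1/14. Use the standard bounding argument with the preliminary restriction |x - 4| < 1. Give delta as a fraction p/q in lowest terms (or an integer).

Factor: |x^2 - (4)^2| = |x - 4| * |x + 4|.
Impose |x - 4| < 1 first. Then |x + 4| = |(x - 4) + 2*(4)| <= |x - 4| + 2*|4| < 1 + 8 = 9.
So |x^2 - (4)^2| < delta * 9.
We need delta * 9 <= 1/14, i.e. delta <= 1/14/9 = 1/126.
Since 1/126 < 1, this is tighter than 1; take delta = 1/126.
So delta = 1/126 works.

1/126


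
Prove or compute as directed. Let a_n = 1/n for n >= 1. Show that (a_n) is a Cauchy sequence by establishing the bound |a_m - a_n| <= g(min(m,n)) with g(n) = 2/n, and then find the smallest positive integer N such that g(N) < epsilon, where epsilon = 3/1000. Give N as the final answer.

For any m, n >= 1, by the triangle inequality:
|a_m - a_n| = |1/m - 1/n| <= 1/m + 1/n <= 2/min(m,n).
So g(n) = 2/n bounds the Cauchy difference. Since g(n) -> 0, (a_n) is Cauchy.
Now solve g(N) < 3/1000: 2/N < 3/1000 <=> N > 2 / (3/1000) = 2000/3.
The smallest integer strictly greater than 2000/3 is N = 667.
Check: g(667) = 2/667 = 2/667 < 3/1000; g(666) = 1/333 >= 3/1000. So N = 667.

667


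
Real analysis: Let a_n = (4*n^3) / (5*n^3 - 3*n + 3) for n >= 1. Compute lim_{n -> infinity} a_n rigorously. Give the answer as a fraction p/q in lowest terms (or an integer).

Divide numerator and denominator by n^3, the highest power:
numerator / n^3 = 4
denominator / n^3 = 5 - 3/n^2 + 3/n^3
As n -> infinity, all terms of the form c/n^k (k >= 1) tend to 0.
So numerator / n^3 -> 4 and denominator / n^3 -> 5.
Therefore lim a_n = 4/5.

4/5


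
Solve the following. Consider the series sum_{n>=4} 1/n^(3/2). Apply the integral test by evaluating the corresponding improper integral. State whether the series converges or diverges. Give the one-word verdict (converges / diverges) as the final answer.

Let f(x) = x^(-3/2). Then f is positive, continuous, and decreasing on [4, infinity), so the integral test applies.
Compute the improper integral int_{4}^infinity f(x) dx:
  antiderivative F(x) = -2/sqrt(x).
  As x -> infinity, F(x) -> 0 (since p = 3/2 > 1).
  So int = F(infinity) - F(4) = 0 - (-1) = 1.
  Finite, so by the integral test, the series converges.

converges


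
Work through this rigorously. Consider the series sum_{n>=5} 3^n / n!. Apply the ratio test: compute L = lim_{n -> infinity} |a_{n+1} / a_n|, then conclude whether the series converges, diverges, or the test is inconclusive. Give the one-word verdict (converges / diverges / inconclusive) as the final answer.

Let a_n denote the general term. Form the ratio a_{n+1}/a_n and simplify:
a_{n+1}/a_n = 3/(n + 1)
Take the limit as n -> infinity: L = 0.
Since L = 0 < 1, the ratio test implies the series converges.

converges


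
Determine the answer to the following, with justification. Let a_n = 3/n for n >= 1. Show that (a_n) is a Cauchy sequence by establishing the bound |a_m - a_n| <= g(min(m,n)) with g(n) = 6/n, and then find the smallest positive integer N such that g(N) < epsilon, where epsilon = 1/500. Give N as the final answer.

For any m, n >= 1, by the triangle inequality:
|a_m - a_n| = |3/m - 3/n| <= 3*1/m + 3*1/n <= 6/min(m,n).
So g(n) = 6/n bounds the Cauchy difference. Since g(n) -> 0, (a_n) is Cauchy.
Now solve g(N) < 1/500: 6/N < 1/500 <=> N > 6 / (1/500) = 3000.
The smallest integer strictly greater than 3000 is N = 3001.
Check: g(3001) = 6/3001 = 6/3001 < 1/500; g(3000) = 1/500 >= 1/500. So N = 3001.

3001


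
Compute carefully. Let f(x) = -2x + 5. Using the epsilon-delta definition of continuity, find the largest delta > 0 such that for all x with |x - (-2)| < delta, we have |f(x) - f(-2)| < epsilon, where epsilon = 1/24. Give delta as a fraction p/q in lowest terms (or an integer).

We compute f(-2) = -2*(-2) + 5 = 9.
|f(x) - f(-2)| = |-2x + 5 - (9)| = |-2(x - (-2))| = 2|x - (-2)|.
We need 2|x - (-2)| < 1/24, i.e. |x - (-2)| < 1/24 / 2 = 1/48.
So any delta <= 1/48 works. Conversely, if delta > 1/48, then x = -2 + 1/48 satisfies |x - (-2)| = 1/48 < delta but |f(x) - f(-2)| = 2 * 1/48 = 1/24, which is not < 1/24; so no larger delta works.
Hence the largest such delta is 1/48.

1/48


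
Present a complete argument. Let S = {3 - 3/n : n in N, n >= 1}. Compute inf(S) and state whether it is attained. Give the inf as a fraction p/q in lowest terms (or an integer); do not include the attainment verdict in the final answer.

Analysis:
- Values: 0, 3/2, 2, 9/4, ... strictly increasing.
- Minimum is 0 (n=1); inf = 0 (attained).
- 3 - 3/n -> 3 from below; sup = 3, not attained.
Conclusion: inf(S) = 0, attained in S.

0


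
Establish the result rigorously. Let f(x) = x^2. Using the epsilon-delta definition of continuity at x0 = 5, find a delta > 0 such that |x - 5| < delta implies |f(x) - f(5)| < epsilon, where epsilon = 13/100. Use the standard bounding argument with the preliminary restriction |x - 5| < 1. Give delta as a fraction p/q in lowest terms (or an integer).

Factor: |x^2 - (5)^2| = |x - 5| * |x + 5|.
Impose |x - 5| < 1 first. Then |x + 5| = |(x - 5) + 2*(5)| <= |x - 5| + 2*|5| < 1 + 10 = 11.
So |x^2 - (5)^2| < delta * 11.
We need delta * 11 <= 13/100, i.e. delta <= 13/100/11 = 13/1100.
Since 13/1100 < 1, this is tighter than 1; take delta = 13/1100.
So delta = 13/1100 works.

13/1100


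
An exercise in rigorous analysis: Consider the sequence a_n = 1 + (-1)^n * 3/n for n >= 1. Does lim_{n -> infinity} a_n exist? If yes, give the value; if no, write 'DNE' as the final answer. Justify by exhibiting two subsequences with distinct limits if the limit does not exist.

Examine the behaviour of a_n along subsequences.
Even-n subsequence a_{2k} = 1 + 3/(2k) -> 1. Odd-n subsequence a_{2k+1} = 1 - 3/(2k+1) -> 1. Both tend to 1, which suggests the limit is 1; verify directly.
|a_n - 1| = |(-1)^n * 3/n| = 3/n for every n >= 1.
Given epsilon > 0, choose a positive integer N > 3/epsilon. Then for all n >= N, |a_n - 1| = 3/n <= 3/N < epsilon.
So by the definition of the limit, lim a_n exists and equals 1.

1


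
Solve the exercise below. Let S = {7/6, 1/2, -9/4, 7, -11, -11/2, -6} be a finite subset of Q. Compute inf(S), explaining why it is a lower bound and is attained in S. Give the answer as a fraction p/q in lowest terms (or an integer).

S is finite, so inf(S) = min(S).
Sorted increasing:
-11, -6, -11/2, -9/4, 1/2, 7/6, 7
The extremum is -11.
For every x in S, x >= -11. And -11 is in S, so it is attained.
Therefore inf(S) = -11.

-11


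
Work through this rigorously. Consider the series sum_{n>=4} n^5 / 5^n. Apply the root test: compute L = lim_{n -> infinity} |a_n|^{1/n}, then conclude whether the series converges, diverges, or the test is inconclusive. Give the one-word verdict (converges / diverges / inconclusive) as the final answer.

Let a_n denote the general term. Form |a_n|^(1/n) and simplify:
|a_n|^(1/n) = n^(5/n)/5
Take the limit as n -> infinity: L = 1/5.
Since L = 1/5 < 1, the root test implies convergence.

converges


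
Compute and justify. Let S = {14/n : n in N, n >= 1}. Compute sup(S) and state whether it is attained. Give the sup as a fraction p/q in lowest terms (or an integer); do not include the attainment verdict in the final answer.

Analysis:
- Values: 14, 7, 14/3, 7/2, ... strictly decreasing.
- The maximum is 14 (n=1); sup = 14 (attained).
- The set is bounded below by 0; 14/n -> 0 so 0 is the greatest lower bound.
- 0 is not in the set, so inf = 0 is not attained.
Conclusion: sup(S) = 14, attained in S.

14


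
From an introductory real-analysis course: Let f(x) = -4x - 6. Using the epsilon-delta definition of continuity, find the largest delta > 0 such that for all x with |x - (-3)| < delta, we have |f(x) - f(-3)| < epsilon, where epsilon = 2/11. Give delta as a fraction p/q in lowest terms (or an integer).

We compute f(-3) = -4*(-3) - 6 = 6.
|f(x) - f(-3)| = |-4x - 6 - (6)| = |-4(x - (-3))| = 4|x - (-3)|.
We need 4|x - (-3)| < 2/11, i.e. |x - (-3)| < 2/11 / 4 = 1/22.
So any delta <= 1/22 works. Conversely, if delta > 1/22, then x = -3 + 1/22 satisfies |x - (-3)| = 1/22 < delta but |f(x) - f(-3)| = 4 * 1/22 = 2/11, which is not < 2/11; so no larger delta works.
Hence the largest such delta is 1/22.

1/22


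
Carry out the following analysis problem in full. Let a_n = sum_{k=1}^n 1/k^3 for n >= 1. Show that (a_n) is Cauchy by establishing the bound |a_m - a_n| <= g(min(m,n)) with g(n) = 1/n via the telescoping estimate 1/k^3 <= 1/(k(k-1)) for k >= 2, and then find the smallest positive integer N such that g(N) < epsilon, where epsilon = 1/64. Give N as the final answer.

For m > n >= 1: |a_m - a_n| = sum_{k=n+1}^m 1/k^3.
Use 1/k^3 <= 1/(k(k-1)) = 1/(k-1) - 1/k for k >= 2 (which holds since k^3 >= k^2 >= k(k-1) for k >= 2):
sum_{k=n+1}^m 1/k^3 <= sum_{k=n+1}^m (1/(k-1) - 1/k) = 1/n - 1/m <= 1/n.
By symmetry the same bound holds with n,m swapped, so |a_m - a_n| <= 1/min(m,n) = g(min(m,n)). Since g(n) -> 0, (a_n) is Cauchy.
Now solve g(N) < 1/64: 1/N < 1/64 <=> N > 1/(1/64) = 64.
The smallest integer strictly greater than 64 is N = 65.
Check: g(65) = 1/65 < 1/64; g(64) = 1/64 >= 1/64. So N = 65.

65


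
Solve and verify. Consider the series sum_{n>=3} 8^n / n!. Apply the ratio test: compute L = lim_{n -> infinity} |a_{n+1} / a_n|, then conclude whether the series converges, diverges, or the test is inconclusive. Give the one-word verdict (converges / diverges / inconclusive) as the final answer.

Let a_n denote the general term. Form the ratio a_{n+1}/a_n and simplify:
a_{n+1}/a_n = 8/(n + 1)
Take the limit as n -> infinity: L = 0.
Since L = 0 < 1, the ratio test implies the series converges.

converges


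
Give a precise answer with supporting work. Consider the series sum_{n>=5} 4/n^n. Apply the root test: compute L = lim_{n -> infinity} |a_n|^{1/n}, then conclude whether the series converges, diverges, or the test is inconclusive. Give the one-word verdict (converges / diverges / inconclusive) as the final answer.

Let a_n denote the general term. Form |a_n|^(1/n) and simplify:
|a_n|^(1/n) = 2^(2/n)/n
Take the limit as n -> infinity: L = 0.
Since L = 0 < 1, the root test implies convergence.

converges


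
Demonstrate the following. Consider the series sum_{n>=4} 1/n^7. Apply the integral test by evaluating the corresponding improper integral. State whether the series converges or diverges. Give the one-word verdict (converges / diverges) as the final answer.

Let f(x) = x^(-7). Then f is positive, continuous, and decreasing on [4, infinity), so the integral test applies.
Compute the improper integral int_{4}^infinity f(x) dx:
  antiderivative F(x) = -1/(6*x^6).
  As x -> infinity, F(x) -> 0 (since p = 7 > 1).
  So int = F(infinity) - F(4) = 0 - (-1/24576) = 1/24576.
  Finite, so by the integral test, the series converges.

converges


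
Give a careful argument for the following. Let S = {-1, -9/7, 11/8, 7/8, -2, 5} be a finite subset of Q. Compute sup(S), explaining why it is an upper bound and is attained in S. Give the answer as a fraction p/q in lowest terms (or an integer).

S is finite, so sup(S) = max(S).
Sorted decreasing:
5, 11/8, 7/8, -1, -9/7, -2
The extremum is 5.
For every x in S, x <= 5. And 5 is in S, so it is attained.
Therefore sup(S) = 5.

5


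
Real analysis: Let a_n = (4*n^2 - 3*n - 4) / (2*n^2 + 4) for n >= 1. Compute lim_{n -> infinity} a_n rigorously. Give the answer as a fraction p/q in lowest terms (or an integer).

Divide numerator and denominator by n^2, the highest power:
numerator / n^2 = 4 - 3/n - 4/n^2
denominator / n^2 = 2 + 4/n^2
As n -> infinity, all terms of the form c/n^k (k >= 1) tend to 0.
So numerator / n^2 -> 4 and denominator / n^2 -> 2.
Therefore lim a_n = 2.

2


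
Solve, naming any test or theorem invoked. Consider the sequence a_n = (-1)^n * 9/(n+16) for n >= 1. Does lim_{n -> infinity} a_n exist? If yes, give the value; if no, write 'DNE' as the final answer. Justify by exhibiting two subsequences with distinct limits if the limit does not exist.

Examine the behaviour of a_n along subsequences.
Even-n subsequence a_{2k} = 9/(2k+16) -> 0. Odd-n subsequence a_{2k+1} = -9/(2k+17) -> 0. Both tend to 0, which suggests the limit is 0; verify directly.
|a_n - 0| = 9/(n+16) < 9/n for every n >= 1.
Given epsilon > 0, choose a positive integer N > 9/epsilon. Then for all n >= N, |a_n| < 9/n <= 9/N < epsilon.
So by the definition of the limit, lim a_n exists and equals 0.

0


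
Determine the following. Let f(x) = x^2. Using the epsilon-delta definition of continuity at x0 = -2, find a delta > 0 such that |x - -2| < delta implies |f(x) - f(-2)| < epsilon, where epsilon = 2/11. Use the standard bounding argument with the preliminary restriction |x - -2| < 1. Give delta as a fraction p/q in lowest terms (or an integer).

Factor: |x^2 - (-2)^2| = |x - -2| * |x + -2|.
Impose |x - -2| < 1 first. Then |x + -2| = |(x - -2) + 2*(-2)| <= |x - -2| + 2*|-2| < 1 + 4 = 5.
So |x^2 - (-2)^2| < delta * 5.
We need delta * 5 <= 2/11, i.e. delta <= 2/11/5 = 2/55.
Since 2/55 < 1, this is tighter than 1; take delta = 2/55.
So delta = 2/55 works.

2/55


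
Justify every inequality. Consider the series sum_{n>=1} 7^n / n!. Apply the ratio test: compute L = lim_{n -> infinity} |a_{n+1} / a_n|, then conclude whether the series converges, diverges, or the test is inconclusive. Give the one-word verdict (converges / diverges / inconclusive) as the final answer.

Let a_n denote the general term. Form the ratio a_{n+1}/a_n and simplify:
a_{n+1}/a_n = 7/(n + 1)
Take the limit as n -> infinity: L = 0.
Since L = 0 < 1, the ratio test implies the series converges.

converges


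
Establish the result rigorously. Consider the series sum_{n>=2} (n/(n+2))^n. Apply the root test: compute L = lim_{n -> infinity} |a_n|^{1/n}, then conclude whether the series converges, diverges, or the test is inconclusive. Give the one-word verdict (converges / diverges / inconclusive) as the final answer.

Let a_n denote the general term. Form |a_n|^(1/n) and simplify:
|a_n|^(1/n) = n/(n + 2)
Take the limit as n -> infinity: L = 1.
Since L = 1, the root test is inconclusive. (In fact a_n = (n/(n+2))^n -> e^(-2) != 0, so the nth-term test shows divergence; but the root test itself gives no conclusion.)

inconclusive


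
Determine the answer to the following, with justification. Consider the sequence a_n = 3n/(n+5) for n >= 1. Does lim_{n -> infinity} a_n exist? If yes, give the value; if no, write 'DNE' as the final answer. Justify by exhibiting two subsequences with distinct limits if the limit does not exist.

Examine the behaviour of a_n along subsequences.
Even-n subsequence a_{2k} = 3(2k)/(2k+5) -> 3. Odd-n subsequence a_{2k+1} = 3(2k+1)/(2k+6) -> 3. Both tend to 3, which suggests the limit is 3; verify directly.
|a_n - 3| = |3n - 3(n+5)| / (n+5) = 15/(n+5) < 15/n for every n >= 1.
Given epsilon > 0, choose a positive integer N > 15/epsilon. Then for all n >= N, |a_n - 3| < 15/n <= 15/N < epsilon.
So by the definition of the limit, lim a_n exists and equals 3.

3


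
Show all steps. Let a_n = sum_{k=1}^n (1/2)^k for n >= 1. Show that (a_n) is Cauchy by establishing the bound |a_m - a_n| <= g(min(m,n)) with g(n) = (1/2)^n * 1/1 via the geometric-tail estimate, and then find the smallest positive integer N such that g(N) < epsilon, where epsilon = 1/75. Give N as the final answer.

For m > n >= 1: |a_m - a_n| = sum_{k=n+1}^m (1/2)^k < sum_{k=n+1}^infinity (1/2)^k = (1/2)^(n+1) / (1 - 1/2) = (1/2)^n * (1/2) * (2/1) = (1/2)^n * 1/1.
So g(n) = (1/2)^n / 1. Since g(n) -> 0, (a_n) is Cauchy.
Now solve g(N) < 1/75: (1/2)^N / 1 < 1/75 <=> 2^N > 1 / (1 * 1/75) = 75.
Check powers of 2: 2^6 = 64 <= 75, 2^7 = 128 > 75.
So the smallest such N is 7. Check: g(7) = 1/(1 * 128) = 1/128 < 1/75.

7


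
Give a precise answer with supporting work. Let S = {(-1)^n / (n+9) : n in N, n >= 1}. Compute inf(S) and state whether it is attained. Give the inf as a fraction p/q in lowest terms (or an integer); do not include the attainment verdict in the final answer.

Analysis:
- Values: -1/10, 1/11, -1/12, 1/13, -1/14, ...
- Positive terms (even n): 1/(2+9), 1/(4+9), ... decreasing -> max = 1/11 (n=2).
- Negative terms (odd n): -1/(1+9), -1/(3+9), ... increasing -> min = -1/10 (n=1).
- So sup = 1/11 (attained at n=2); inf = -1/10 (attained at n=1).
Conclusion: inf(S) = -1/10, attained in S.

-1/10


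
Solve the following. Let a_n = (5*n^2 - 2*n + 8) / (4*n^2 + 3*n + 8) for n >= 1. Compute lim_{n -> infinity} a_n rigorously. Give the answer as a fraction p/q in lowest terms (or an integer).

Divide numerator and denominator by n^2, the highest power:
numerator / n^2 = 5 - 2/n + 8/n^2
denominator / n^2 = 4 + 3/n + 8/n^2
As n -> infinity, all terms of the form c/n^k (k >= 1) tend to 0.
So numerator / n^2 -> 5 and denominator / n^2 -> 4.
Therefore lim a_n = 5/4.

5/4


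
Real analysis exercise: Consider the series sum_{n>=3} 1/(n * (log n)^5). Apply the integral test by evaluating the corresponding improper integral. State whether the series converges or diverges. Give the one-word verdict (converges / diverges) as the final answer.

Let f(x) = 1/(x*log(x)^5). Then f is positive, continuous, and decreasing on [3, infinity), so the integral test applies.
Compute the improper integral int_{3}^infinity f(x) dx:
  antiderivative F(x) = -1/(4*log(x)^4).
  F(x) -> 0 as x -> infinity.  int = 0 - F(3) = 1/(4*log(3)^4) < infinity. By the integral test, the series converges.

converges


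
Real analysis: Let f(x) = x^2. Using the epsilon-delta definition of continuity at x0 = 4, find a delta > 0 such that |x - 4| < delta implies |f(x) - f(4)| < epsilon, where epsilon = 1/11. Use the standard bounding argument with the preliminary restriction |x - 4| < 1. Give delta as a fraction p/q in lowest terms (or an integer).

Factor: |x^2 - (4)^2| = |x - 4| * |x + 4|.
Impose |x - 4| < 1 first. Then |x + 4| = |(x - 4) + 2*(4)| <= |x - 4| + 2*|4| < 1 + 8 = 9.
So |x^2 - (4)^2| < delta * 9.
We need delta * 9 <= 1/11, i.e. delta <= 1/11/9 = 1/99.
Since 1/99 < 1, this is tighter than 1; take delta = 1/99.
So delta = 1/99 works.

1/99


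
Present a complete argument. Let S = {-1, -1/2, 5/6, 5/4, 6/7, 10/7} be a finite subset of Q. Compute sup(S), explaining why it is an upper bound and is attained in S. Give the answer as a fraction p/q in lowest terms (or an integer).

S is finite, so sup(S) = max(S).
Sorted decreasing:
10/7, 5/4, 6/7, 5/6, -1/2, -1
The extremum is 10/7.
For every x in S, x <= 10/7. And 10/7 is in S, so it is attained.
Therefore sup(S) = 10/7.

10/7


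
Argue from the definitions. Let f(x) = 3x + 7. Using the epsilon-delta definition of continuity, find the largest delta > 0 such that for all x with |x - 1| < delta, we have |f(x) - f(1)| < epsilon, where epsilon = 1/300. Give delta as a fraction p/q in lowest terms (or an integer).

We compute f(1) = 3*(1) + 7 = 10.
|f(x) - f(1)| = |3x + 7 - (10)| = |3(x - 1)| = 3|x - 1|.
We need 3|x - 1| < 1/300, i.e. |x - 1| < 1/300 / 3 = 1/900.
So any delta <= 1/900 works. Conversely, if delta > 1/900, then x = 1 + 1/900 satisfies |x - 1| = 1/900 < delta but |f(x) - f(1)| = 3 * 1/900 = 1/300, which is not < 1/300; so no larger delta works.
Hence the largest such delta is 1/900.

1/900


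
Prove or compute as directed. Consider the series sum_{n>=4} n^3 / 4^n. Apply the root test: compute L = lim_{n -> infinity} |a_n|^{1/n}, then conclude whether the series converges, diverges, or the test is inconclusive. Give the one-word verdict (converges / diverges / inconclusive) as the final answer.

Let a_n denote the general term. Form |a_n|^(1/n) and simplify:
|a_n|^(1/n) = n^(3/n)/4
Take the limit as n -> infinity: L = 1/4.
Since L = 1/4 < 1, the root test implies convergence.

converges


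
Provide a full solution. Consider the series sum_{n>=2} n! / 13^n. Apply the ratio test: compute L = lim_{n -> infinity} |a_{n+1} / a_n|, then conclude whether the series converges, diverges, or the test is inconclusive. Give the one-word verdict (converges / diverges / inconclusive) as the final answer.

Let a_n denote the general term. Form the ratio a_{n+1}/a_n and simplify:
a_{n+1}/a_n = n/13 + 1/13
Take the limit as n -> infinity: L = infinity.
Since L = infinity > 1 (or L = infinity), the ratio test implies the series diverges.

diverges


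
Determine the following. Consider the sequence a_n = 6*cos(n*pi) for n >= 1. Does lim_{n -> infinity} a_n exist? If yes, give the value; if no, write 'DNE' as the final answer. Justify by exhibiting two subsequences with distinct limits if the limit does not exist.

Examine the behaviour of a_n along subsequences.
cos(n*pi) = (-1)^n, so a_n = 6*(-1)^n. a_{2k} = 6 -> 6. a_{2k+1} = -6 -> -6.
Since these two subsequential limits are 6 and -6, distinct, the full sequence cannot converge (a convergent sequence has all subsequences tending to the same limit). So lim a_n does not exist.

DNE


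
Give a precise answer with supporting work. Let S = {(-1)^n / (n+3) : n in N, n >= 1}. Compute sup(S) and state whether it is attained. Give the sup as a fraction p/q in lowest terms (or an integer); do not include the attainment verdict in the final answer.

Analysis:
- Values: -1/4, 1/5, -1/6, 1/7, -1/8, ...
- Positive terms (even n): 1/(2+3), 1/(4+3), ... decreasing -> max = 1/5 (n=2).
- Negative terms (odd n): -1/(1+3), -1/(3+3), ... increasing -> min = -1/4 (n=1).
- So sup = 1/5 (attained at n=2); inf = -1/4 (attained at n=1).
Conclusion: sup(S) = 1/5, attained in S.

1/5


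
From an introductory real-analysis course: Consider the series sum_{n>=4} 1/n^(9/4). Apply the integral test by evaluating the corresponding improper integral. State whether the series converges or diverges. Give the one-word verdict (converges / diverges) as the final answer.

Let f(x) = x^(-9/4). Then f is positive, continuous, and decreasing on [4, infinity), so the integral test applies.
Compute the improper integral int_{4}^infinity f(x) dx:
  antiderivative F(x) = -4/(5*x^(5/4)).
  As x -> infinity, F(x) -> 0 (since p = 9/4 > 1).
  So int = F(infinity) - F(4) = 0 - (-sqrt(2)/10) = sqrt(2)/10.
  Finite, so by the integral test, the series converges.

converges


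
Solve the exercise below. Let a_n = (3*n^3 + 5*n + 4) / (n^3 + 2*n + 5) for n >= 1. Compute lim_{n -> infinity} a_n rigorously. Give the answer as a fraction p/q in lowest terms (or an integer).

Divide numerator and denominator by n^3, the highest power:
numerator / n^3 = 3 + 5/n^2 + 4/n^3
denominator / n^3 = 1 + 2/n^2 + 5/n^3
As n -> infinity, all terms of the form c/n^k (k >= 1) tend to 0.
So numerator / n^3 -> 3 and denominator / n^3 -> 1.
Therefore lim a_n = 3.

3


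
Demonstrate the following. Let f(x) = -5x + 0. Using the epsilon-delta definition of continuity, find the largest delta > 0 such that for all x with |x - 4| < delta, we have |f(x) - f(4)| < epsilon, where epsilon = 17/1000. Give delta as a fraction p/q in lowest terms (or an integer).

We compute f(4) = -5*(4) + 0 = -20.
|f(x) - f(4)| = |-5x + 0 - (-20)| = |-5(x - 4)| = 5|x - 4|.
We need 5|x - 4| < 17/1000, i.e. |x - 4| < 17/1000 / 5 = 17/5000.
So any delta <= 17/5000 works. Conversely, if delta > 17/5000, then x = 4 + 17/5000 satisfies |x - 4| = 17/5000 < delta but |f(x) - f(4)| = 5 * 17/5000 = 17/1000, which is not < 17/1000; so no larger delta works.
Hence the largest such delta is 17/5000.

17/5000


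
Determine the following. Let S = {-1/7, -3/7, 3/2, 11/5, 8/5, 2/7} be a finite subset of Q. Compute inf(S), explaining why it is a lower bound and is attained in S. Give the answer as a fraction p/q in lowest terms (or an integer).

S is finite, so inf(S) = min(S).
Sorted increasing:
-3/7, -1/7, 2/7, 3/2, 8/5, 11/5
The extremum is -3/7.
For every x in S, x >= -3/7. And -3/7 is in S, so it is attained.
Therefore inf(S) = -3/7.

-3/7


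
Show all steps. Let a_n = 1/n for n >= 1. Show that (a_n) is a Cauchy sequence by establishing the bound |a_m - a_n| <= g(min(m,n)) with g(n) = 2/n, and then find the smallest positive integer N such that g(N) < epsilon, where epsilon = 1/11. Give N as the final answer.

For any m, n >= 1, by the triangle inequality:
|a_m - a_n| = |1/m - 1/n| <= 1/m + 1/n <= 2/min(m,n).
So g(n) = 2/n bounds the Cauchy difference. Since g(n) -> 0, (a_n) is Cauchy.
Now solve g(N) < 1/11: 2/N < 1/11 <=> N > 2 / (1/11) = 22.
The smallest integer strictly greater than 22 is N = 23.
Check: g(23) = 2/23 = 2/23 < 1/11; g(22) = 1/11 >= 1/11. So N = 23.

23


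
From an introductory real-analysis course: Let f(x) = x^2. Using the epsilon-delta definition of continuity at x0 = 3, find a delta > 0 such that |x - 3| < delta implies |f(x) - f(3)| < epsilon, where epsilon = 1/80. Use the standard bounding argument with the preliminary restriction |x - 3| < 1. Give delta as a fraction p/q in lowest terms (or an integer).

Factor: |x^2 - (3)^2| = |x - 3| * |x + 3|.
Impose |x - 3| < 1 first. Then |x + 3| = |(x - 3) + 2*(3)| <= |x - 3| + 2*|3| < 1 + 6 = 7.
So |x^2 - (3)^2| < delta * 7.
We need delta * 7 <= 1/80, i.e. delta <= 1/80/7 = 1/560.
Since 1/560 < 1, this is tighter than 1; take delta = 1/560.
So delta = 1/560 works.

1/560


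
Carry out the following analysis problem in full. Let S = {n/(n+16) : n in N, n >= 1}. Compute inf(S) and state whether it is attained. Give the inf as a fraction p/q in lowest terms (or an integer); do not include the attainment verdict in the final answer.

Analysis:
- Values: 1/17, 1/9, 3/19, 1/5, ... strictly increasing.
- Minimum is 1/17 (n=1); inf = 1/17 (attained).
- n/(n+16) = 1 - 16/(n+16) -> 1 from below as n -> infinity, and never equals 1.
- So sup = 1 (not attained).
Conclusion: inf(S) = 1/17, attained in S.

1/17


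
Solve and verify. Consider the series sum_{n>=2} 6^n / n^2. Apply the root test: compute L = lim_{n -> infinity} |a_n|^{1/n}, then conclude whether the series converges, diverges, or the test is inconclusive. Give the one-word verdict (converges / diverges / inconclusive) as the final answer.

Let a_n denote the general term. Form |a_n|^(1/n) and simplify:
|a_n|^(1/n) = 6/n^(2/n)
Take the limit as n -> infinity: L = 6.
Since L = 6 > 1, the root test implies divergence.

diverges


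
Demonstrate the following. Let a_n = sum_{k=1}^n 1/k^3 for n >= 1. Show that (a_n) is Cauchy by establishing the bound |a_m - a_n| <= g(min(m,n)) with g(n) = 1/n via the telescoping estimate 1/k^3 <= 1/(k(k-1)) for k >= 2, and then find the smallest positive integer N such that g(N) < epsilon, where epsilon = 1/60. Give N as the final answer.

For m > n >= 1: |a_m - a_n| = sum_{k=n+1}^m 1/k^3.
Use 1/k^3 <= 1/(k(k-1)) = 1/(k-1) - 1/k for k >= 2 (which holds since k^3 >= k^2 >= k(k-1) for k >= 2):
sum_{k=n+1}^m 1/k^3 <= sum_{k=n+1}^m (1/(k-1) - 1/k) = 1/n - 1/m <= 1/n.
By symmetry the same bound holds with n,m swapped, so |a_m - a_n| <= 1/min(m,n) = g(min(m,n)). Since g(n) -> 0, (a_n) is Cauchy.
Now solve g(N) < 1/60: 1/N < 1/60 <=> N > 1/(1/60) = 60.
The smallest integer strictly greater than 60 is N = 61.
Check: g(61) = 1/61 < 1/60; g(60) = 1/60 >= 1/60. So N = 61.

61


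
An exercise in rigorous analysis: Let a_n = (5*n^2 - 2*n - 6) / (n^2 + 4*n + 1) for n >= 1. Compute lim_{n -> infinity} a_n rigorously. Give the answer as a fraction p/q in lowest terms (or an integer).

Divide numerator and denominator by n^2, the highest power:
numerator / n^2 = 5 - 2/n - 6/n^2
denominator / n^2 = 1 + 4/n + n^(-2)
As n -> infinity, all terms of the form c/n^k (k >= 1) tend to 0.
So numerator / n^2 -> 5 and denominator / n^2 -> 1.
Therefore lim a_n = 5.

5


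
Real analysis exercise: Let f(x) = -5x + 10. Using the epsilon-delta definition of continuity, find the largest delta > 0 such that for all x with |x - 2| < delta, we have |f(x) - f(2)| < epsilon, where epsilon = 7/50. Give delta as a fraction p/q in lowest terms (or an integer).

We compute f(2) = -5*(2) + 10 = 0.
|f(x) - f(2)| = |-5x + 10 - (0)| = |-5(x - 2)| = 5|x - 2|.
We need 5|x - 2| < 7/50, i.e. |x - 2| < 7/50 / 5 = 7/250.
So any delta <= 7/250 works. Conversely, if delta > 7/250, then x = 2 + 7/250 satisfies |x - 2| = 7/250 < delta but |f(x) - f(2)| = 5 * 7/250 = 7/50, which is not < 7/50; so no larger delta works.
Hence the largest such delta is 7/250.

7/250


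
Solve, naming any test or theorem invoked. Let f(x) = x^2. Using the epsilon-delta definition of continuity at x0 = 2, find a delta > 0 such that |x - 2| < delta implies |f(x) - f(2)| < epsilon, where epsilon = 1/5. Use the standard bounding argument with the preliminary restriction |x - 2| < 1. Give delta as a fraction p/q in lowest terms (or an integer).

Factor: |x^2 - (2)^2| = |x - 2| * |x + 2|.
Impose |x - 2| < 1 first. Then |x + 2| = |(x - 2) + 2*(2)| <= |x - 2| + 2*|2| < 1 + 4 = 5.
So |x^2 - (2)^2| < delta * 5.
We need delta * 5 <= 1/5, i.e. delta <= 1/5/5 = 1/25.
Since 1/25 < 1, this is tighter than 1; take delta = 1/25.
So delta = 1/25 works.

1/25


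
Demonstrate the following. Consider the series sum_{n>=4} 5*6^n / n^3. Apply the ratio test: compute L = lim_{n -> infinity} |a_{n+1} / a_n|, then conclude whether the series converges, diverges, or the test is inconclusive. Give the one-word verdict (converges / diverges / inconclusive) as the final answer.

Let a_n denote the general term. Form the ratio a_{n+1}/a_n and simplify:
a_{n+1}/a_n = 6*n^3/(n + 1)^3
Take the limit as n -> infinity: L = 6.
Since L = 6 > 1 (or L = infinity), the ratio test implies the series diverges.

diverges


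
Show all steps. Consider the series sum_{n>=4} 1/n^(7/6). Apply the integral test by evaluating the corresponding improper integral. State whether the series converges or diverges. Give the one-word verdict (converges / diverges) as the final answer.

Let f(x) = x^(-7/6). Then f is positive, continuous, and decreasing on [4, infinity), so the integral test applies.
Compute the improper integral int_{4}^infinity f(x) dx:
  antiderivative F(x) = -6/x^(1/6).
  As x -> infinity, F(x) -> 0 (since p = 7/6 > 1).
  So int = F(infinity) - F(4) = 0 - (-3*2^(2/3)) = 3*2^(2/3).
  Finite, so by the integral test, the series converges.

converges


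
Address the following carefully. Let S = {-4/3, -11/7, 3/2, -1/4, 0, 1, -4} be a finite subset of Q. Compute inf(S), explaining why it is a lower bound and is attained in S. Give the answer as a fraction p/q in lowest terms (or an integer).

S is finite, so inf(S) = min(S).
Sorted increasing:
-4, -11/7, -4/3, -1/4, 0, 1, 3/2
The extremum is -4.
For every x in S, x >= -4. And -4 is in S, so it is attained.
Therefore inf(S) = -4.

-4


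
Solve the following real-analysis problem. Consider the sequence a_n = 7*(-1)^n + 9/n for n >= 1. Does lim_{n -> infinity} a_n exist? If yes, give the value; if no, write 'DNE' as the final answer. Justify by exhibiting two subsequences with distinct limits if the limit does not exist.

Examine the behaviour of a_n along subsequences.
a_{2k} = 7 + 9/(2k) -> 7. a_{2k+1} = -7 + 9/(2k+1) -> -7.
Since these two subsequential limits are 7 and -7, distinct, the full sequence cannot converge (a convergent sequence has all subsequences tending to the same limit). So lim a_n does not exist.

DNE


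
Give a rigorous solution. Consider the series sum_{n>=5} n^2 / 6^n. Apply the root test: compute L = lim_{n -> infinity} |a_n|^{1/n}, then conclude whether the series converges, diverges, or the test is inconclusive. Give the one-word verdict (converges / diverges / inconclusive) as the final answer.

Let a_n denote the general term. Form |a_n|^(1/n) and simplify:
|a_n|^(1/n) = n^(2/n)/6
Take the limit as n -> infinity: L = 1/6.
Since L = 1/6 < 1, the root test implies convergence.

converges


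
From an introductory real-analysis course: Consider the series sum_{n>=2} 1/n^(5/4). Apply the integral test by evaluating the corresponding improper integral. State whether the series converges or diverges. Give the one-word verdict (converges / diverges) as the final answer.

Let f(x) = x^(-5/4). Then f is positive, continuous, and decreasing on [2, infinity), so the integral test applies.
Compute the improper integral int_{2}^infinity f(x) dx:
  antiderivative F(x) = -4/x^(1/4).
  As x -> infinity, F(x) -> 0 (since p = 5/4 > 1).
  So int = F(infinity) - F(2) = 0 - (-2*2^(3/4)) = 2*2^(3/4).
  Finite, so by the integral test, the series converges.

converges


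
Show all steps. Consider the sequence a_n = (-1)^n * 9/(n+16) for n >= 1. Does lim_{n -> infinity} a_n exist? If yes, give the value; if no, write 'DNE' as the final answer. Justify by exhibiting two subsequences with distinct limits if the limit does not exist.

Examine the behaviour of a_n along subsequences.
Even-n subsequence a_{2k} = 9/(2k+16) -> 0. Odd-n subsequence a_{2k+1} = -9/(2k+17) -> 0. Both tend to 0, which suggests the limit is 0; verify directly.
|a_n - 0| = 9/(n+16) < 9/n for every n >= 1.
Given epsilon > 0, choose a positive integer N > 9/epsilon. Then for all n >= N, |a_n| < 9/n <= 9/N < epsilon.
So by the definition of the limit, lim a_n exists and equals 0.

0


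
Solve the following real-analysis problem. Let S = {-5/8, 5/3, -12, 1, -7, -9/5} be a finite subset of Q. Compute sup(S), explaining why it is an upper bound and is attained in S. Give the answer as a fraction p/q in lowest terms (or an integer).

S is finite, so sup(S) = max(S).
Sorted decreasing:
5/3, 1, -5/8, -9/5, -7, -12
The extremum is 5/3.
For every x in S, x <= 5/3. And 5/3 is in S, so it is attained.
Therefore sup(S) = 5/3.

5/3


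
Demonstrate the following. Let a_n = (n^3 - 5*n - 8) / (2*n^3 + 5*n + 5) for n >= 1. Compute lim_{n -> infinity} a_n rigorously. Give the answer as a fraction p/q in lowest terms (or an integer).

Divide numerator and denominator by n^3, the highest power:
numerator / n^3 = 1 - 5/n^2 - 8/n^3
denominator / n^3 = 2 + 5/n^2 + 5/n^3
As n -> infinity, all terms of the form c/n^k (k >= 1) tend to 0.
So numerator / n^3 -> 1 and denominator / n^3 -> 2.
Therefore lim a_n = 1/2.

1/2


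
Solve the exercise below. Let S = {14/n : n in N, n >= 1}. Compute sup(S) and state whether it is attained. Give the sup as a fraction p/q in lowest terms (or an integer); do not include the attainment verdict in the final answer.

Analysis:
- Values: 14, 7, 14/3, 7/2, ... strictly decreasing.
- The maximum is 14 (n=1); sup = 14 (attained).
- The set is bounded below by 0; 14/n -> 0 so 0 is the greatest lower bound.
- 0 is not in the set, so inf = 0 is not attained.
Conclusion: sup(S) = 14, attained in S.

14


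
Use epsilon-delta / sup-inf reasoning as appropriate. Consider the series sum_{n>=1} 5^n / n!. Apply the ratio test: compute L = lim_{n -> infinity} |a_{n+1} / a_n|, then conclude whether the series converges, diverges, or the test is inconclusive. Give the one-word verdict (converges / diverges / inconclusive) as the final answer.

Let a_n denote the general term. Form the ratio a_{n+1}/a_n and simplify:
a_{n+1}/a_n = 5/(n + 1)
Take the limit as n -> infinity: L = 0.
Since L = 0 < 1, the ratio test implies the series converges.

converges


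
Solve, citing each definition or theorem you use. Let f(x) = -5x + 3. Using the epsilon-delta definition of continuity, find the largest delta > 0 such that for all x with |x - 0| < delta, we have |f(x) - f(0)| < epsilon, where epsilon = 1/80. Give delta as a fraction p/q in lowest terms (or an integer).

We compute f(0) = -5*(0) + 3 = 3.
|f(x) - f(0)| = |-5x + 3 - (3)| = |-5(x - 0)| = 5|x - 0|.
We need 5|x - 0| < 1/80, i.e. |x - 0| < 1/80 / 5 = 1/400.
So any delta <= 1/400 works. Conversely, if delta > 1/400, then x = 0 + 1/400 satisfies |x - 0| = 1/400 < delta but |f(x) - f(0)| = 5 * 1/400 = 1/80, which is not < 1/80; so no larger delta works.
Hence the largest such delta is 1/400.

1/400


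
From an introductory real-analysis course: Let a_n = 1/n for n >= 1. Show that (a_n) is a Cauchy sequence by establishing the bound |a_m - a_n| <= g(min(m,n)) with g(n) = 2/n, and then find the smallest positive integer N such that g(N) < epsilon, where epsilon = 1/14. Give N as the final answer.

For any m, n >= 1, by the triangle inequality:
|a_m - a_n| = |1/m - 1/n| <= 1/m + 1/n <= 2/min(m,n).
So g(n) = 2/n bounds the Cauchy difference. Since g(n) -> 0, (a_n) is Cauchy.
Now solve g(N) < 1/14: 2/N < 1/14 <=> N > 2 / (1/14) = 28.
The smallest integer strictly greater than 28 is N = 29.
Check: g(29) = 2/29 = 2/29 < 1/14; g(28) = 1/14 >= 1/14. So N = 29.

29


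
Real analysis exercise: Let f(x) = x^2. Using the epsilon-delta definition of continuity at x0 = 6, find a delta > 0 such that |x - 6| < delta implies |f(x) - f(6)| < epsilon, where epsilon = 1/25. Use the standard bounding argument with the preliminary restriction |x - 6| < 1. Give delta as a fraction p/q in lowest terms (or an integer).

Factor: |x^2 - (6)^2| = |x - 6| * |x + 6|.
Impose |x - 6| < 1 first. Then |x + 6| = |(x - 6) + 2*(6)| <= |x - 6| + 2*|6| < 1 + 12 = 13.
So |x^2 - (6)^2| < delta * 13.
We need delta * 13 <= 1/25, i.e. delta <= 1/25/13 = 1/325.
Since 1/325 < 1, this is tighter than 1; take delta = 1/325.
So delta = 1/325 works.

1/325


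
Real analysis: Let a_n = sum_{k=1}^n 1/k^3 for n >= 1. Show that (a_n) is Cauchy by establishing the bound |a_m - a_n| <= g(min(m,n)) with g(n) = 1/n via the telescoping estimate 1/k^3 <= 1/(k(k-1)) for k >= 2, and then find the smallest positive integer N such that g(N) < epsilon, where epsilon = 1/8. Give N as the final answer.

For m > n >= 1: |a_m - a_n| = sum_{k=n+1}^m 1/k^3.
Use 1/k^3 <= 1/(k(k-1)) = 1/(k-1) - 1/k for k >= 2 (which holds since k^3 >= k^2 >= k(k-1) for k >= 2):
sum_{k=n+1}^m 1/k^3 <= sum_{k=n+1}^m (1/(k-1) - 1/k) = 1/n - 1/m <= 1/n.
By symmetry the same bound holds with n,m swapped, so |a_m - a_n| <= 1/min(m,n) = g(min(m,n)). Since g(n) -> 0, (a_n) is Cauchy.
Now solve g(N) < 1/8: 1/N < 1/8 <=> N > 1/(1/8) = 8.
The smallest integer strictly greater than 8 is N = 9.
Check: g(9) = 1/9 < 1/8; g(8) = 1/8 >= 1/8. So N = 9.

9


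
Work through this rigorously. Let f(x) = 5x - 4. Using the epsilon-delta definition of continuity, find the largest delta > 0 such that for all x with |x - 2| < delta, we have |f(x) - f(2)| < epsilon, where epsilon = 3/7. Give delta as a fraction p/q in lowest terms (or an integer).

We compute f(2) = 5*(2) - 4 = 6.
|f(x) - f(2)| = |5x - 4 - (6)| = |5(x - 2)| = 5|x - 2|.
We need 5|x - 2| < 3/7, i.e. |x - 2| < 3/7 / 5 = 3/35.
So any delta <= 3/35 works. Conversely, if delta > 3/35, then x = 2 + 3/35 satisfies |x - 2| = 3/35 < delta but |f(x) - f(2)| = 5 * 3/35 = 3/7, which is not < 3/7; so no larger delta works.
Hence the largest such delta is 3/35.

3/35


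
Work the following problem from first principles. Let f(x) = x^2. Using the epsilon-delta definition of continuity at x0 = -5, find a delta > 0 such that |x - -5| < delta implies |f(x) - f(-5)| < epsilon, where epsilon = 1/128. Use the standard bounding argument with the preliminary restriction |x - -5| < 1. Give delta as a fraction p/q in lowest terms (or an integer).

Factor: |x^2 - (-5)^2| = |x - -5| * |x + -5|.
Impose |x - -5| < 1 first. Then |x + -5| = |(x - -5) + 2*(-5)| <= |x - -5| + 2*|-5| < 1 + 10 = 11.
So |x^2 - (-5)^2| < delta * 11.
We need delta * 11 <= 1/128, i.e. delta <= 1/128/11 = 1/1408.
Since 1/1408 < 1, this is tighter than 1; take delta = 1/1408.
So delta = 1/1408 works.

1/1408


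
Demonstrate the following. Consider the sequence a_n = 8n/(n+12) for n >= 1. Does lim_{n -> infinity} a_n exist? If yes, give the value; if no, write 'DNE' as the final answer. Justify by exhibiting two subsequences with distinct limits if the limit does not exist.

Examine the behaviour of a_n along subsequences.
Even-n subsequence a_{2k} = 8(2k)/(2k+12) -> 8. Odd-n subsequence a_{2k+1} = 8(2k+1)/(2k+13) -> 8. Both tend to 8, which suggests the limit is 8; verify directly.
|a_n - 8| = |8n - 8(n+12)| / (n+12) = 96/(n+12) < 96/n for every n >= 1.
Given epsilon > 0, choose a positive integer N > 96/epsilon. Then for all n >= N, |a_n - 8| < 96/n <= 96/N < epsilon.
So by the definition of the limit, lim a_n exists and equals 8.

8
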